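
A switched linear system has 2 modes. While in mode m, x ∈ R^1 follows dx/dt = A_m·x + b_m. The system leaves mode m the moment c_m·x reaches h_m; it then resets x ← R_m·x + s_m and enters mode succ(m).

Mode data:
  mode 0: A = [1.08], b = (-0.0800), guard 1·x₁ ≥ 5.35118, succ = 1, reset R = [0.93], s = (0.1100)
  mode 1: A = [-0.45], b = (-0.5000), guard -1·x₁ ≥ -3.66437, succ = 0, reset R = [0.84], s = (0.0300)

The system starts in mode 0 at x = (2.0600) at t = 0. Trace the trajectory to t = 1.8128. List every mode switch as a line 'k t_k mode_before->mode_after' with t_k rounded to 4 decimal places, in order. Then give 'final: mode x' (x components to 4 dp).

1 0.9049 0->1
2 1.4842 1->0
final: 0 4.4006

Mode 0: guard c·x = 5.3512 hit at Δt = 0.9049 (t = 0.9049), x⁻ = (5.3512) → reset → x⁺ = (5.0866), jump to mode 1
Mode 1: guard c·x = -3.6644 hit at Δt = 0.5793 (t = 1.4842), x⁻ = (3.6644) → reset → x⁺ = (3.1081), jump to mode 0
Mode 0: flow for 0.3286 to horizon, guard not reached → x = (4.4006)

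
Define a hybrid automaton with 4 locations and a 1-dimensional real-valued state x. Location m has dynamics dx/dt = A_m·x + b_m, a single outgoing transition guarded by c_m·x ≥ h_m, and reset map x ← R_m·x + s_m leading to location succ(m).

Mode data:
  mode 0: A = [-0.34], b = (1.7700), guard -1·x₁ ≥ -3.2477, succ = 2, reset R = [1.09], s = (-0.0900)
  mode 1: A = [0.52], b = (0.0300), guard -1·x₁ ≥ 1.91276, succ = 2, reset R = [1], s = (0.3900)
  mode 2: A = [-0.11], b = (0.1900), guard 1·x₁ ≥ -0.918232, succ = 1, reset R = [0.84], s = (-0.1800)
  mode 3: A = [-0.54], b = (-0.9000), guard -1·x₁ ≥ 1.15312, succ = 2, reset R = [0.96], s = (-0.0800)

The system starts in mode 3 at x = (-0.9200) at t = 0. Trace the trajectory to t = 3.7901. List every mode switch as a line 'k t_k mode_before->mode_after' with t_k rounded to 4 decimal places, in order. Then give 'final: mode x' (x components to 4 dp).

1 0.6931 3->2
2 1.5727 2->1
3 2.9773 1->2
final: 2 -1.2448

Mode 3: guard c·x = 1.1531 hit at Δt = 0.6931 (t = 0.6931), x⁻ = (-1.1531) → reset → x⁺ = (-1.1870), jump to mode 2
Mode 2: guard c·x = -0.9182 hit at Δt = 0.8796 (t = 1.5727), x⁻ = (-0.9182) → reset → x⁺ = (-0.9513), jump to mode 1
Mode 1: guard c·x = 1.9128 hit at Δt = 1.4046 (t = 2.9773), x⁻ = (-1.9128) → reset → x⁺ = (-1.5228), jump to mode 2
Mode 2: flow for 0.8128 to horizon, guard not reached → x = (-1.2448)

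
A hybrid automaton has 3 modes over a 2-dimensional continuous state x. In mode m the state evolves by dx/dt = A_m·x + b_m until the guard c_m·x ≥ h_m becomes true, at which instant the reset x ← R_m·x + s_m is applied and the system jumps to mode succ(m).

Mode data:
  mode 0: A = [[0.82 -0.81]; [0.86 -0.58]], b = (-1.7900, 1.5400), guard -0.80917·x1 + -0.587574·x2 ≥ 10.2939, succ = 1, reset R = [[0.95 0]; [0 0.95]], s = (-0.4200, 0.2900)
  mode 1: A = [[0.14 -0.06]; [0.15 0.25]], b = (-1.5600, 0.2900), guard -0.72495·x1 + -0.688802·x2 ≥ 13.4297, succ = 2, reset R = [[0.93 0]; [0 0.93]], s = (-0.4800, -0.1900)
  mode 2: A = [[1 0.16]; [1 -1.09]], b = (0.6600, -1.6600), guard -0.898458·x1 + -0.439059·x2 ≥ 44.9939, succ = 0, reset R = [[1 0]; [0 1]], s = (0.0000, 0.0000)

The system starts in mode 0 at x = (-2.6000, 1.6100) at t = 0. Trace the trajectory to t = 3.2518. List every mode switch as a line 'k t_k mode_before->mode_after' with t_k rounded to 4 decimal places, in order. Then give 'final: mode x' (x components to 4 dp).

1 1.1798 0->1
2 2.2424 1->2
final: 2 -37.9901 -18.3255

Mode 0: guard c·x = 10.2939 hit at Δt = 1.1798 (t = 1.1798), x⁻ = (-10.6456, -2.8589) → reset → x⁺ = (-10.5333, -2.4260), jump to mode 1
Mode 1: guard c·x = 13.4297 hit at Δt = 1.0626 (t = 2.2424), x⁻ = (-13.7636, -5.0113) → reset → x⁺ = (-13.2802, -4.8505), jump to mode 2
Mode 2: flow for 1.0094 to horizon, guard not reached → x = (-37.9901, -18.3255)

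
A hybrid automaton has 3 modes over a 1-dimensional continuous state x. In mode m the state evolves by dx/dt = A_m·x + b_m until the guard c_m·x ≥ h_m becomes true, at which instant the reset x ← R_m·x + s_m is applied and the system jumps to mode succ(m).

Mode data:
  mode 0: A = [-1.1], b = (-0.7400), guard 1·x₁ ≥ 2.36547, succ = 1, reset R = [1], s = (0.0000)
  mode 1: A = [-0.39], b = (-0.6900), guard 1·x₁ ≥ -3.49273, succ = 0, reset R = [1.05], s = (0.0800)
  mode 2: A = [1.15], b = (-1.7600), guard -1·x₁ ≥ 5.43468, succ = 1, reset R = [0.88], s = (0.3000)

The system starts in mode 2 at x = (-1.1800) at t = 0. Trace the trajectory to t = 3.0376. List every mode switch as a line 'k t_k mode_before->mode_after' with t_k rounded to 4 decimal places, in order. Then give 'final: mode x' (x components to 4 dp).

Mode 2: guard c·x = 5.4347 hit at Δt = 0.8207 (t = 0.8207), x⁻ = (-5.4347) → reset → x⁺ = (-4.4825), jump to mode 1
Mode 1: guard c·x = -3.4927 hit at Δt = 1.1636 (t = 1.9843), x⁻ = (-3.4927) → reset → x⁺ = (-3.5874), jump to mode 0
Mode 0: flow for 1.0533 to horizon, guard not reached → x = (-1.5877)

1 0.8207 2->1
2 1.9843 1->0
final: 0 -1.5877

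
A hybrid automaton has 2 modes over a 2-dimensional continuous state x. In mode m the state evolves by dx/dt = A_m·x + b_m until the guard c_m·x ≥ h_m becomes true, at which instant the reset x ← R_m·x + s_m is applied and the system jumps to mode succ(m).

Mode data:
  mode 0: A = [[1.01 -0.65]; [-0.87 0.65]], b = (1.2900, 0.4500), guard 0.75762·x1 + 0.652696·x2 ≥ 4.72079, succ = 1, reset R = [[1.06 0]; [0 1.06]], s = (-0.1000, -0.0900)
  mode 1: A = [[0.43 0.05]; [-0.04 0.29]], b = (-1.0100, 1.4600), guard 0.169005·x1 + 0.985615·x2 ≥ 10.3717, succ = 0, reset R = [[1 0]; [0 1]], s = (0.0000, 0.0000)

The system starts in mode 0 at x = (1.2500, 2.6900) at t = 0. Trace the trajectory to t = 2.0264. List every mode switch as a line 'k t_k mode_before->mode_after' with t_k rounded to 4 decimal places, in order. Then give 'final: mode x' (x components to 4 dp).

1 1.4378 0->1
final: 1 2.8812 6.0990

Mode 0: guard c·x = 4.7208 hit at Δt = 1.4378 (t = 1.4378), x⁻ = (2.5727, 4.2465) → reset → x⁺ = (2.6271, 4.4113), jump to mode 1
Mode 1: flow for 0.5886 to horizon, guard not reached → x = (2.8812, 6.0990)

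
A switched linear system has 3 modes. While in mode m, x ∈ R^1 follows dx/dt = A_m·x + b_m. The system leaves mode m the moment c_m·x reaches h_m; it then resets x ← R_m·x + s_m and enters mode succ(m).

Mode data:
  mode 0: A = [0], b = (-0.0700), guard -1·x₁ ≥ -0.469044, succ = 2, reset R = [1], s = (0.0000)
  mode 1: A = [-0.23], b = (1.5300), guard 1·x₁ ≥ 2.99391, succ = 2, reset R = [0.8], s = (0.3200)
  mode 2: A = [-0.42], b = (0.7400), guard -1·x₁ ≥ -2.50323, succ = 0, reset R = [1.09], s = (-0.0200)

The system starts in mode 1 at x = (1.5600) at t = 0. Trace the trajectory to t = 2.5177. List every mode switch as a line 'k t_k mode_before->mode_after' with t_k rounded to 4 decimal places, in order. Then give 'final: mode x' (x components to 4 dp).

Mode 1: guard c·x = 2.9939 hit at Δt = 1.4379 (t = 1.4379), x⁻ = (2.9939) → reset → x⁺ = (2.7151), jump to mode 2
Mode 2: guard c·x = -2.5032 hit at Δt = 0.5986 (t = 2.0365), x⁻ = (2.5032) → reset → x⁺ = (2.7085), jump to mode 0
Mode 0: flow for 0.4812 to horizon, guard not reached → x = (2.6748)

1 1.4379 1->2
2 2.0365 2->0
final: 0 2.6748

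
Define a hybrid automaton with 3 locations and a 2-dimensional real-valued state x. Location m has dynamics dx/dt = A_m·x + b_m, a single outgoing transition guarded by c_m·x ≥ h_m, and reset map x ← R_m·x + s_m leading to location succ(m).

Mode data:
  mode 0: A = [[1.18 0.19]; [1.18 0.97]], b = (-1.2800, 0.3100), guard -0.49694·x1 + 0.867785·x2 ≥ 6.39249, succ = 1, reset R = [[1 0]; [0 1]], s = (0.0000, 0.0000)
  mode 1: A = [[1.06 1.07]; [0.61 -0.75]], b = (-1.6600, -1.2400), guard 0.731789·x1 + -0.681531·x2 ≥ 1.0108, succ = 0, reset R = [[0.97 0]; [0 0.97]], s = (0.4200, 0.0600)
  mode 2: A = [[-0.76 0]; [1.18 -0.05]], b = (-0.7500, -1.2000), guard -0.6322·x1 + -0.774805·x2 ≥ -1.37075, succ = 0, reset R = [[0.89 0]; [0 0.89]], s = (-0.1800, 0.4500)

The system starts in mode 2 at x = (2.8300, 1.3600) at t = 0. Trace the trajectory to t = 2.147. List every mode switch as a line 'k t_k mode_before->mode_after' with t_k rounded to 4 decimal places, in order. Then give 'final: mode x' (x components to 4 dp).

1 1.5689 2->0
final: 0 -0.7233 3.2795

Mode 2: guard c·x = -1.3707 hit at Δt = 1.5689 (t = 1.5689), x⁻ = (0.1716, 1.6292) → reset → x⁺ = (-0.0273, 1.8999), jump to mode 0
Mode 0: flow for 0.5781 to horizon, guard not reached → x = (-0.7233, 3.2795)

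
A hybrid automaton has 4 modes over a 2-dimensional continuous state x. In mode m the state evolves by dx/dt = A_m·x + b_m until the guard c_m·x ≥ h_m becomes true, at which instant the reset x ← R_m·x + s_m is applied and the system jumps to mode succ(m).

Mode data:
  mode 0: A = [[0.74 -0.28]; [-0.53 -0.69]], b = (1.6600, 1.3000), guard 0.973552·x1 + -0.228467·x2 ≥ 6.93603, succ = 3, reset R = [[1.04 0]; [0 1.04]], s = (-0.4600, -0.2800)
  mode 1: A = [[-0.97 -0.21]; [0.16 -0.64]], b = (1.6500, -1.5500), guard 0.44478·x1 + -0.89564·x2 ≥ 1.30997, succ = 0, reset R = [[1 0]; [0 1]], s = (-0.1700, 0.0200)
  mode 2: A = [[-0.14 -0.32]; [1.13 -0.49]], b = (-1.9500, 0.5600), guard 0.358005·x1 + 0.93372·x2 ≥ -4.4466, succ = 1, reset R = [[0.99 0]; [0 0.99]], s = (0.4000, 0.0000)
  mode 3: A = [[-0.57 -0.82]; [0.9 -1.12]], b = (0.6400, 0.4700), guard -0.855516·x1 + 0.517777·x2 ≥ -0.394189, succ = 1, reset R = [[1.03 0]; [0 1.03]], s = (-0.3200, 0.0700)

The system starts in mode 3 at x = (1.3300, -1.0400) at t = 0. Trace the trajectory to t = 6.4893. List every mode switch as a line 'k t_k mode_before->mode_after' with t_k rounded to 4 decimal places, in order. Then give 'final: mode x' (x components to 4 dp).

1 1.3358 3->1
2 2.5963 1->0
3 3.8403 0->3
4 5.3372 3->1
final: 1 1.5495 0.2007

Mode 3: guard c·x = -0.3942 hit at Δt = 1.3358 (t = 1.3358), x⁻ = (0.9869, 0.8693) → reset → x⁺ = (0.6965, 0.9654), jump to mode 1
Mode 1: guard c·x = 1.3100 hit at Δt = 1.2605 (t = 2.5963), x⁻ = (1.4334, -0.7508) → reset → x⁺ = (1.2634, -0.7308), jump to mode 0
Mode 0: guard c·x = 6.9360 hit at Δt = 1.2440 (t = 3.8403), x⁻ = (6.8870, -1.0117) → reset → x⁺ = (6.7025, -1.3322), jump to mode 3
Mode 3: guard c·x = -0.3942 hit at Δt = 1.4969 (t = 5.3372), x⁻ = (1.9681, 2.4906) → reset → x⁺ = (1.7072, 2.6354), jump to mode 1
Mode 1: flow for 1.1521 to horizon, guard not reached → x = (1.5495, 0.2007)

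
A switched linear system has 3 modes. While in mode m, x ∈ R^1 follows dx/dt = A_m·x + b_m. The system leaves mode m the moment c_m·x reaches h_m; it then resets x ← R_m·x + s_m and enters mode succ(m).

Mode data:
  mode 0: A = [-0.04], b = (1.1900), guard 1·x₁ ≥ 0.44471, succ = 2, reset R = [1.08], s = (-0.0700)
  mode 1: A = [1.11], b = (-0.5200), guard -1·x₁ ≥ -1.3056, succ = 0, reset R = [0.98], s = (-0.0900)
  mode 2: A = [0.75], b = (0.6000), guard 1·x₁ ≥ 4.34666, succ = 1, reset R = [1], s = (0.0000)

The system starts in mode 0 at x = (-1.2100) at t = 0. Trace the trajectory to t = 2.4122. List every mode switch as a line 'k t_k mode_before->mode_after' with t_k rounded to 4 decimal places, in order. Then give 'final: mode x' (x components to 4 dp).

1 1.3732 0->2
final: 2 1.8382

Mode 0: guard c·x = 0.4447 hit at Δt = 1.3732 (t = 1.3732), x⁻ = (0.4447) → reset → x⁺ = (0.4103), jump to mode 2
Mode 2: flow for 1.0390 to horizon, guard not reached → x = (1.8382)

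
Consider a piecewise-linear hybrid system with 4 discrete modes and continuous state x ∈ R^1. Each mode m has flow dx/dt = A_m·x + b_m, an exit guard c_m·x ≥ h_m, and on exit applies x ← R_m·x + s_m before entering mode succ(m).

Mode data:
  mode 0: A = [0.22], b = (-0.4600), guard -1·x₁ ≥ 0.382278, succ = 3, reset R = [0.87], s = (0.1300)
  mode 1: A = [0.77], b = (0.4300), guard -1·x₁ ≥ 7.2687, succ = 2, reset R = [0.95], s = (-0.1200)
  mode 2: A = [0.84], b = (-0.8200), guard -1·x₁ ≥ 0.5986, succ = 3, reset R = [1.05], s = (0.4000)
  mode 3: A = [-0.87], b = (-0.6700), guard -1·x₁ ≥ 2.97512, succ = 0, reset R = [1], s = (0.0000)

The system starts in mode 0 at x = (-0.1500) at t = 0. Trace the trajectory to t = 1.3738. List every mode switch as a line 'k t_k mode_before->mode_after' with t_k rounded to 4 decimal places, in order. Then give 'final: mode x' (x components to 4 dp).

Mode 0: guard c·x = 0.3823 hit at Δt = 0.4483 (t = 0.4483), x⁻ = (-0.3823) → reset → x⁺ = (-0.2026), jump to mode 3
Mode 3: flow for 0.9255 to horizon, guard not reached → x = (-0.5164)

1 0.4483 0->3
final: 3 -0.5164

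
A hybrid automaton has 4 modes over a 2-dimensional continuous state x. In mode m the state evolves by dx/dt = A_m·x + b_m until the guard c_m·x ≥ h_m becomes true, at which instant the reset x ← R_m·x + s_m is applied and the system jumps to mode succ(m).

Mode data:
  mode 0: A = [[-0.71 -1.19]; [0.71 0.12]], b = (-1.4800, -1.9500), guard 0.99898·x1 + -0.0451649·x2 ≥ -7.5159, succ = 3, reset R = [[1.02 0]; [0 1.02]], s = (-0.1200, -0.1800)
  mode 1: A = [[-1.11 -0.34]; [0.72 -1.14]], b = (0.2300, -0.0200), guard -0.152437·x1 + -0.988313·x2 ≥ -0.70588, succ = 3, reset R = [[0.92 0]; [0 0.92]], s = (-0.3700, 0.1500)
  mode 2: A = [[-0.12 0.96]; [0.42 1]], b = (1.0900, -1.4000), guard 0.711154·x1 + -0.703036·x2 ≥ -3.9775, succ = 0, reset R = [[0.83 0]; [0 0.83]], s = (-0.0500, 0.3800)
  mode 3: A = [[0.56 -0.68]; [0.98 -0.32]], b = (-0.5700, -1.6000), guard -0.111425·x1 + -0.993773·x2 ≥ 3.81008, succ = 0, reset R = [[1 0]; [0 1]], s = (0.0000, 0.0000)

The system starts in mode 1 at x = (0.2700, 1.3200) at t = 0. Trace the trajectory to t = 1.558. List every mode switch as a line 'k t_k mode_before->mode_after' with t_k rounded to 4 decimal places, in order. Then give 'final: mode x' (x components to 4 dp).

Mode 1: guard c·x = -0.7059 hit at Δt = 0.6087 (t = 0.6087), x⁻ = (0.0969, 0.6993) → reset → x⁺ = (-0.2809, 0.7933), jump to mode 3
Mode 3: flow for 0.9493 to horizon, guard not reached → x = (-1.0459, -1.3373)

1 0.6087 1->3
final: 3 -1.0459 -1.3373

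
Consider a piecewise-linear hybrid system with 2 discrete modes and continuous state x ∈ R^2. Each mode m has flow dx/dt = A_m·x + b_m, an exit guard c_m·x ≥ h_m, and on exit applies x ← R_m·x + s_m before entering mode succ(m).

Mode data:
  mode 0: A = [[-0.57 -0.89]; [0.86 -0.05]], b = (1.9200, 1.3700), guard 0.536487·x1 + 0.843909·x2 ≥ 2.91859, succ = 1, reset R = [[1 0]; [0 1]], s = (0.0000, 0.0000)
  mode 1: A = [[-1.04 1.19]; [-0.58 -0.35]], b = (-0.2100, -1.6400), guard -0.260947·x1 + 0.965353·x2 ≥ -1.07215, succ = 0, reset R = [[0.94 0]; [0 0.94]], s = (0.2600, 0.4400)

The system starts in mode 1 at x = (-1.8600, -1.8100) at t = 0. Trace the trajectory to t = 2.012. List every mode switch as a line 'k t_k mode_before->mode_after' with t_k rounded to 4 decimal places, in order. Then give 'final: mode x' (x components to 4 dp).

1 1.0425 1->0
final: 0 0.8866 0.0688

Mode 1: guard c·x = -1.0721 hit at Δt = 1.0425 (t = 1.0425), x⁻ = (-2.0761, -1.6718) → reset → x⁺ = (-1.6915, -1.1315), jump to mode 0
Mode 0: flow for 0.9695 to horizon, guard not reached → x = (0.8866, 0.0688)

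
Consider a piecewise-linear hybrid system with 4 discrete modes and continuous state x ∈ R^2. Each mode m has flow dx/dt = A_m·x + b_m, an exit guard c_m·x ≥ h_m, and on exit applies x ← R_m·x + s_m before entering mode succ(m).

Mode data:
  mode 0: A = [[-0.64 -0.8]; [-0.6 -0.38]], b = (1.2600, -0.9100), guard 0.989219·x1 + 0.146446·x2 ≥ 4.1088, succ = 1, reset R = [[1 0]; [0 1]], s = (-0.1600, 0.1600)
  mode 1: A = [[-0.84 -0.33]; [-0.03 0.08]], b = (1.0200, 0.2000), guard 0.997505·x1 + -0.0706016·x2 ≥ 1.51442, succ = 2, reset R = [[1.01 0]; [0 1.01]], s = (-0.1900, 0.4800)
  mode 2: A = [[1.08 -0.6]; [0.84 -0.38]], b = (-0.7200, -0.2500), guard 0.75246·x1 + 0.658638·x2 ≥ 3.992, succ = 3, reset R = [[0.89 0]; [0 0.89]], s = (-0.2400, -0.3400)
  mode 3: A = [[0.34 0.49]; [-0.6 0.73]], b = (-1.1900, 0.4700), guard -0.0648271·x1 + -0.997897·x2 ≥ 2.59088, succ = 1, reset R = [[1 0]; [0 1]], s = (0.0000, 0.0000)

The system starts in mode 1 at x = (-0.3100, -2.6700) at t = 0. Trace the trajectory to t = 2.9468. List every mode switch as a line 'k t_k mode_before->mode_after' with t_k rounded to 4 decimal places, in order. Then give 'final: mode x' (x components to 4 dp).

Mode 1: guard c·x = 1.5144 hit at Δt = 1.1969 (t = 1.1969), x⁻ = (1.3263, -2.7108) → reset → x⁺ = (1.1496, -2.2579), jump to mode 2
Mode 2: guard c·x = 3.9920 hit at Δt = 1.2712 (t = 2.4681), x⁻ = (4.6467, 0.7524) → reset → x⁺ = (3.8955, 0.3297), jump to mode 3
Mode 3: flow for 0.4787 to horizon, guard not reached → x = (3.9396, -0.6157)

1 1.1969 1->2
2 2.4681 2->3
final: 3 3.9396 -0.6157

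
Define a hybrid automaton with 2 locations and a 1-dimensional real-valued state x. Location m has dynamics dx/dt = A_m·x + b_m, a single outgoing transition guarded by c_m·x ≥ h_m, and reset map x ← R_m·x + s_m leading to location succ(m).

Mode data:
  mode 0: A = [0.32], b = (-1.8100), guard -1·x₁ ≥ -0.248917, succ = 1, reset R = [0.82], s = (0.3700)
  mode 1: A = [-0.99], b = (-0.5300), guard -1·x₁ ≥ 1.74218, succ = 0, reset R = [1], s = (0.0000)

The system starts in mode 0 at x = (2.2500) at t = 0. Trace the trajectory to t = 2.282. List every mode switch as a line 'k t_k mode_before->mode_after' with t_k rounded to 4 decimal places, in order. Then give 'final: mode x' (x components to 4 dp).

Mode 0: guard c·x = -0.2489 hit at Δt = 1.4442 (t = 1.4442), x⁻ = (0.2489) → reset → x⁺ = (0.5741), jump to mode 1
Mode 1: flow for 0.8378 to horizon, guard not reached → x = (-0.0513)

1 1.4442 0->1
final: 1 -0.0513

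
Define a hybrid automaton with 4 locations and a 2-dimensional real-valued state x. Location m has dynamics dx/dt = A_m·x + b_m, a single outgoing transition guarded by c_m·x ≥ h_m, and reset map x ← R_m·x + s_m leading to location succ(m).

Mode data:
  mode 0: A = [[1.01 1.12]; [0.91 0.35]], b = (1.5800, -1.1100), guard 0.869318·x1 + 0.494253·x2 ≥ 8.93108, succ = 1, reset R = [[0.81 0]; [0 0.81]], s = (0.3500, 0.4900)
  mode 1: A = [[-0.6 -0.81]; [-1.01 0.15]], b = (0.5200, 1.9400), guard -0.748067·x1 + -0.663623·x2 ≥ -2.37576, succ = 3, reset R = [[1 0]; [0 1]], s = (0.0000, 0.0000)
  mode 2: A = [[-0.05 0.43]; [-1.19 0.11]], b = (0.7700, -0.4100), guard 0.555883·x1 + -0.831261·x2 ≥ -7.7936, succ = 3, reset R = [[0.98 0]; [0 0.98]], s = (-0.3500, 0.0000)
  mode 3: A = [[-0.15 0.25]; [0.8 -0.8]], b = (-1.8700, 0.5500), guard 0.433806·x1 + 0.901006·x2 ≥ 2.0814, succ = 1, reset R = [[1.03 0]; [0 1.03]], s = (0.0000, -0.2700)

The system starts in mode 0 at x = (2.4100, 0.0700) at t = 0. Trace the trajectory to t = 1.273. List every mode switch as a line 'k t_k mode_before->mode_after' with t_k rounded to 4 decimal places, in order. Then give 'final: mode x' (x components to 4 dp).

1 0.7926 0->1
final: 1 5.0406 1.0700

Mode 0: guard c·x = 8.9311 hit at Δt = 0.7926 (t = 0.7926), x⁻ = (8.5583, 3.0171) → reset → x⁺ = (7.2822, 2.9338), jump to mode 1
Mode 1: flow for 0.4804 to horizon, guard not reached → x = (5.0406, 1.0700)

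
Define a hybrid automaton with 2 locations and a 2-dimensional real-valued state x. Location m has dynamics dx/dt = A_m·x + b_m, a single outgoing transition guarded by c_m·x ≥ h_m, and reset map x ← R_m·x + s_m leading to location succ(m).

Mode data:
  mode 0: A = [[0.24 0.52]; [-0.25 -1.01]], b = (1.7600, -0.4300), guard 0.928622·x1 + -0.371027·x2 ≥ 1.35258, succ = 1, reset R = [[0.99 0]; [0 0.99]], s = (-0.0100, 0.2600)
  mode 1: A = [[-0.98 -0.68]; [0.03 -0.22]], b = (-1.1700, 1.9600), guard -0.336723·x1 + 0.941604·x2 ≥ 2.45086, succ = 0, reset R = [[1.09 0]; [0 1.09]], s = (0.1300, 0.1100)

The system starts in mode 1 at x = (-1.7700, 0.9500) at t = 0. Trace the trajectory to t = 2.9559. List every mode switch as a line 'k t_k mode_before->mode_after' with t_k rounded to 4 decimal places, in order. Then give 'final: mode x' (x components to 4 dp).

1 0.5969 1->0
2 2.1861 0->1
final: 1 -0.3515 1.6646

Mode 1: guard c·x = 2.4509 hit at Δt = 0.5969 (t = 0.5969), x⁻ = (-1.9699, 1.8984) → reset → x⁺ = (-2.0172, 2.1793), jump to mode 0
Mode 0: guard c·x = 1.3526 hit at Δt = 1.5892 (t = 2.1861), x⁻ = (1.4791, 0.0564) → reset → x⁺ = (1.4543, 0.3159), jump to mode 1
Mode 1: flow for 0.7698 to horizon, guard not reached → x = (-0.3515, 1.6646)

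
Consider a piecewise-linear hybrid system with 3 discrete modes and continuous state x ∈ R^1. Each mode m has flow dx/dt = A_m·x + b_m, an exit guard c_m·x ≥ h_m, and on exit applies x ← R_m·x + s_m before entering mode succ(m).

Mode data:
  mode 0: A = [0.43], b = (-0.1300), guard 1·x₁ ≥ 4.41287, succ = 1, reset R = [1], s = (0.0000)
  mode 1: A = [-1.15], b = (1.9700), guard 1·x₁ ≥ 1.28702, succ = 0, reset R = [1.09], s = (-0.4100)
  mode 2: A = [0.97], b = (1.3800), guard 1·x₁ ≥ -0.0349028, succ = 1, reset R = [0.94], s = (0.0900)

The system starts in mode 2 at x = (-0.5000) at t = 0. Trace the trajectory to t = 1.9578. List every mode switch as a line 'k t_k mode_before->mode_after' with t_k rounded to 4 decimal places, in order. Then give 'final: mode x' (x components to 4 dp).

Mode 2: guard c·x = -0.0349 hit at Δt = 0.4208 (t = 0.4208), x⁻ = (-0.0349) → reset → x⁺ = (0.0572), jump to mode 1
Mode 1: guard c·x = 1.2870 hit at Δt = 1.1805 (t = 1.6013), x⁻ = (1.2870) → reset → x⁺ = (0.9929), jump to mode 0
Mode 0: flow for 0.3565 to horizon, guard not reached → x = (1.1072)

1 0.4208 2->1
2 1.6013 1->0
final: 0 1.1072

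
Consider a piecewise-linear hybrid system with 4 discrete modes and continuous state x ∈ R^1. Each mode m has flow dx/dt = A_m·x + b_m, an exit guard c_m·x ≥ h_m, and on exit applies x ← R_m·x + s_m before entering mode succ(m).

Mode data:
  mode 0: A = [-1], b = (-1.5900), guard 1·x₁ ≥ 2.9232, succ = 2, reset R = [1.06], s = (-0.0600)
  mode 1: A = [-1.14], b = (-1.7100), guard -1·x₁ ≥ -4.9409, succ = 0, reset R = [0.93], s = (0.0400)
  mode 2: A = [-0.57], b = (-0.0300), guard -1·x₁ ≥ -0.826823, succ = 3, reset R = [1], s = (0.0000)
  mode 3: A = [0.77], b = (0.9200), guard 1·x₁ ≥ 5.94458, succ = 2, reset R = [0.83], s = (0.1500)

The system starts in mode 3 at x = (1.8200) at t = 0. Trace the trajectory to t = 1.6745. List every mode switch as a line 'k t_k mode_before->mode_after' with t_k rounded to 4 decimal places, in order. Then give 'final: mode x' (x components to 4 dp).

Mode 3: guard c·x = 5.9446 hit at Δt = 1.1196 (t = 1.1196), x⁻ = (5.9446) → reset → x⁺ = (5.0840), jump to mode 2
Mode 2: flow for 0.5549 to horizon, guard not reached → x = (3.6912)

1 1.1196 3->2
final: 2 3.6912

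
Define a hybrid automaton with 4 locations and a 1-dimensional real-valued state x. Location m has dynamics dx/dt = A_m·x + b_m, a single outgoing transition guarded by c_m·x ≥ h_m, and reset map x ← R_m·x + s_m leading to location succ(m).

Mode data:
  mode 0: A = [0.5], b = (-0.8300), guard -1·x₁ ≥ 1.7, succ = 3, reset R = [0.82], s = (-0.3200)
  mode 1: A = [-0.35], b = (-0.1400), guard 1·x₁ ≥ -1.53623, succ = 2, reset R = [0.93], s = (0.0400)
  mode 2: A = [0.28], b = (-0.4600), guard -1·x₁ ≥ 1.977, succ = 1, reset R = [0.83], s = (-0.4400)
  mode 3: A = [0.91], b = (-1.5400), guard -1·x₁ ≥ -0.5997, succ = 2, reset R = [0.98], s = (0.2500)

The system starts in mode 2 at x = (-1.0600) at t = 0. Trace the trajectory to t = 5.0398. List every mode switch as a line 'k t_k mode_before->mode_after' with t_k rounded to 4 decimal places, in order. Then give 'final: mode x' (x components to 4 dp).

1 1.0433 2->1
2 2.1622 1->2
3 2.7956 2->1
4 3.9146 1->2
5 4.5480 2->1
final: 1 -1.8151

Mode 2: guard c·x = 1.9770 hit at Δt = 1.0433 (t = 1.0433), x⁻ = (-1.9770) → reset → x⁺ = (-2.0809), jump to mode 1
Mode 1: guard c·x = -1.5362 hit at Δt = 1.1189 (t = 2.1622), x⁻ = (-1.5362) → reset → x⁺ = (-1.3887), jump to mode 2
Mode 2: guard c·x = 1.9770 hit at Δt = 0.6334 (t = 2.7956), x⁻ = (-1.9770) → reset → x⁺ = (-2.0809), jump to mode 1
Mode 1: guard c·x = -1.5362 hit at Δt = 1.1189 (t = 3.9146), x⁻ = (-1.5362) → reset → x⁺ = (-1.3887), jump to mode 2
Mode 2: guard c·x = 1.9770 hit at Δt = 0.6334 (t = 4.5480), x⁻ = (-1.9770) → reset → x⁺ = (-2.0809), jump to mode 1
Mode 1: flow for 0.4918 to horizon, guard not reached → x = (-1.8151)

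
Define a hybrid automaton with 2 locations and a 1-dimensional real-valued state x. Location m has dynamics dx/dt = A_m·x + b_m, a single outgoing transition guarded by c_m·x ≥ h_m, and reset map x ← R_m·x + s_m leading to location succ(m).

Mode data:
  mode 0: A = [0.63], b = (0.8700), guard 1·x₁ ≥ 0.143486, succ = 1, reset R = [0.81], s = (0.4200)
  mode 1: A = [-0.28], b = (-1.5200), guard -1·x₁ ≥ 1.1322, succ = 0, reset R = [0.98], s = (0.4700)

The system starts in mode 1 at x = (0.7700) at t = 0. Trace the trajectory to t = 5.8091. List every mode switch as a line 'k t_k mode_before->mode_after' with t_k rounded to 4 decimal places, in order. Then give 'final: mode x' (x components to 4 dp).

1 1.3091 1->0
2 2.4533 0->1
3 3.6251 1->0
4 4.7693 0->1
final: 1 -0.9704

Mode 1: guard c·x = 1.1322 hit at Δt = 1.3091 (t = 1.3091), x⁻ = (-1.1322) → reset → x⁺ = (-0.6396), jump to mode 0
Mode 0: guard c·x = 0.1435 hit at Δt = 1.1442 (t = 2.4533), x⁻ = (0.1435) → reset → x⁺ = (0.5362), jump to mode 1
Mode 1: guard c·x = 1.1322 hit at Δt = 1.1718 (t = 3.6251), x⁻ = (-1.1322) → reset → x⁺ = (-0.6396), jump to mode 0
Mode 0: guard c·x = 0.1435 hit at Δt = 1.1442 (t = 4.7693), x⁻ = (0.1435) → reset → x⁺ = (0.5362), jump to mode 1
Mode 1: flow for 1.0398 to horizon, guard not reached → x = (-0.9704)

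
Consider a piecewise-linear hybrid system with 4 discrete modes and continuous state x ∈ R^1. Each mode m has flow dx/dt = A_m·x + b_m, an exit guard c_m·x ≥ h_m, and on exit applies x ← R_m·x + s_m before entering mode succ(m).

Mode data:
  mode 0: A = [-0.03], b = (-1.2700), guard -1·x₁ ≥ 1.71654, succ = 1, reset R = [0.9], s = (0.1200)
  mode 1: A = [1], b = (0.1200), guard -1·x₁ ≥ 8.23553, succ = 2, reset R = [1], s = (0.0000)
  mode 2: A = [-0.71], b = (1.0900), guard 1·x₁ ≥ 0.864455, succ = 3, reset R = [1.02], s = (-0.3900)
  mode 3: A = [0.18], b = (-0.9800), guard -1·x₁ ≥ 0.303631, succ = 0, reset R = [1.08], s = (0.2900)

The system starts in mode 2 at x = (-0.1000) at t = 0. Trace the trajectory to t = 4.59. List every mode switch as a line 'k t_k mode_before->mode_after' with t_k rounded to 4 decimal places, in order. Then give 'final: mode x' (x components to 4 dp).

Mode 2: guard c·x = 0.8645 hit at Δt = 1.2551 (t = 1.2551), x⁻ = (0.8645) → reset → x⁺ = (0.4917), jump to mode 3
Mode 3: guard c·x = 0.3036 hit at Δt = 0.8274 (t = 2.0825), x⁻ = (-0.3036) → reset → x⁺ = (-0.0379), jump to mode 0
Mode 0: guard c·x = 1.7165 hit at Δt = 1.3499 (t = 3.4324), x⁻ = (-1.7165) → reset → x⁺ = (-1.4249), jump to mode 1
Mode 1: flow for 1.1576 to horizon, guard not reached → x = (-4.2725)

1 1.2551 2->3
2 2.0825 3->0
3 3.4324 0->1
final: 1 -4.2725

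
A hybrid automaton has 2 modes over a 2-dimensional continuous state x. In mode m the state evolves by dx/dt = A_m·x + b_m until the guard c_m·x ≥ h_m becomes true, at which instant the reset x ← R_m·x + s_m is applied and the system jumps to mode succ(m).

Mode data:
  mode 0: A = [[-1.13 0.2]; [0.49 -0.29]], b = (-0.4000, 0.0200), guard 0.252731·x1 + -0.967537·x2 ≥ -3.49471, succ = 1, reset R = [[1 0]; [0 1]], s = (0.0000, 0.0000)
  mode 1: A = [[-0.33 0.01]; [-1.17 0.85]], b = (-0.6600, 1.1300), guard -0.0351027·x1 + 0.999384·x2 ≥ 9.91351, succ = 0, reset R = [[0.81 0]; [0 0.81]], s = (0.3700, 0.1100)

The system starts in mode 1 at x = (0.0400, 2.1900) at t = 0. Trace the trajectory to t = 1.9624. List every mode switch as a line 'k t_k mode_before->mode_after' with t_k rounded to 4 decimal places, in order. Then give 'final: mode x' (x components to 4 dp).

Mode 1: guard c·x = 9.9135 hit at Δt = 1.2887 (t = 1.2887), x⁻ = (-0.6085, 9.8982) → reset → x⁺ = (-0.1229, 8.1276), jump to mode 0
Mode 0: flow for 0.6737 to horizon, guard not reached → x = (0.4447, 6.7636)

1 1.2887 1->0
final: 0 0.4447 6.7636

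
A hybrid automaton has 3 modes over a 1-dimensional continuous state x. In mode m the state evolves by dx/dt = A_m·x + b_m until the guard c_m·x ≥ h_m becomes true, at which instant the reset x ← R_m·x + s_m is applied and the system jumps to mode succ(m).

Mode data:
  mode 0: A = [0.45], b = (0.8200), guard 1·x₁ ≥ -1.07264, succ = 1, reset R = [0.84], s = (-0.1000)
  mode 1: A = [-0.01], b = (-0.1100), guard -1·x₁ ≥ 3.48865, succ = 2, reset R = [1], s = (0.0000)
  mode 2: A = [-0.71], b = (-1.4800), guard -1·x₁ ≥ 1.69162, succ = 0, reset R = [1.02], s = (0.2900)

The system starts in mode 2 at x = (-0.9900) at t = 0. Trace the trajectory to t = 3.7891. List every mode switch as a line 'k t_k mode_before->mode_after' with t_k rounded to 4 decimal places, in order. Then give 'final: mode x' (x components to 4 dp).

1 1.4430 2->0
2 2.9134 0->1
final: 1 -1.0882

Mode 2: guard c·x = 1.6916 hit at Δt = 1.4430 (t = 1.4430), x⁻ = (-1.6916) → reset → x⁺ = (-1.4355), jump to mode 0
Mode 0: guard c·x = -1.0726 hit at Δt = 1.4704 (t = 2.9134), x⁻ = (-1.0726) → reset → x⁺ = (-1.0010), jump to mode 1
Mode 1: flow for 0.8757 to horizon, guard not reached → x = (-1.0882)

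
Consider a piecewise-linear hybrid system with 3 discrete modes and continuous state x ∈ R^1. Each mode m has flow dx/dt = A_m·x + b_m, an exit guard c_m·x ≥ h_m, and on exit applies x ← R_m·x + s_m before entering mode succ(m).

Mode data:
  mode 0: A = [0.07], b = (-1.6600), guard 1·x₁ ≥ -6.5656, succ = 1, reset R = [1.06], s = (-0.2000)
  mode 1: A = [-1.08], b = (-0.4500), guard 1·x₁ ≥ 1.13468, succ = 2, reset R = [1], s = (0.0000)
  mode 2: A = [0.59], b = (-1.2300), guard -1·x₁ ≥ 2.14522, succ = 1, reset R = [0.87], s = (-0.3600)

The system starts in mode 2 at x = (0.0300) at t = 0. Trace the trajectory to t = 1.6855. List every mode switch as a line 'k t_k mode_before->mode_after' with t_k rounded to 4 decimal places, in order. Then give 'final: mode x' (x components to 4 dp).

Mode 2: guard c·x = 2.1452 hit at Δt = 1.2238 (t = 1.2238), x⁻ = (-2.1452) → reset → x⁺ = (-2.2263), jump to mode 1
Mode 1: flow for 0.4617 to horizon, guard not reached → x = (-1.5158)

1 1.2238 2->1
final: 1 -1.5158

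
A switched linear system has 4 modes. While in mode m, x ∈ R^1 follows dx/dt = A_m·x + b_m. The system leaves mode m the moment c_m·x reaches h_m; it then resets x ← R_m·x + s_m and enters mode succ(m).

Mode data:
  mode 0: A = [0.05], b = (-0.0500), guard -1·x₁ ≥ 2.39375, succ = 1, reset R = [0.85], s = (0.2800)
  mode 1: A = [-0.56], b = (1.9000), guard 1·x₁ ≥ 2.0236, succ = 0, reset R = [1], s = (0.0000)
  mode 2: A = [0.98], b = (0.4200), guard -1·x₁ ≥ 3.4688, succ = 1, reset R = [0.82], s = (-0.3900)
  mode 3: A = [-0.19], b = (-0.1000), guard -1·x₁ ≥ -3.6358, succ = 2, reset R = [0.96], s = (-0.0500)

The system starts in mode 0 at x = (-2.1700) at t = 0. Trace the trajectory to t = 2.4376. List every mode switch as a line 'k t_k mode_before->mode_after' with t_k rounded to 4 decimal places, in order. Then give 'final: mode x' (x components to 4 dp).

1 1.3641 0->1
final: 1 0.5711

Mode 0: guard c·x = 2.3937 hit at Δt = 1.3641 (t = 1.3641), x⁻ = (-2.3937) → reset → x⁺ = (-1.7547), jump to mode 1
Mode 1: flow for 1.0735 to horizon, guard not reached → x = (0.5711)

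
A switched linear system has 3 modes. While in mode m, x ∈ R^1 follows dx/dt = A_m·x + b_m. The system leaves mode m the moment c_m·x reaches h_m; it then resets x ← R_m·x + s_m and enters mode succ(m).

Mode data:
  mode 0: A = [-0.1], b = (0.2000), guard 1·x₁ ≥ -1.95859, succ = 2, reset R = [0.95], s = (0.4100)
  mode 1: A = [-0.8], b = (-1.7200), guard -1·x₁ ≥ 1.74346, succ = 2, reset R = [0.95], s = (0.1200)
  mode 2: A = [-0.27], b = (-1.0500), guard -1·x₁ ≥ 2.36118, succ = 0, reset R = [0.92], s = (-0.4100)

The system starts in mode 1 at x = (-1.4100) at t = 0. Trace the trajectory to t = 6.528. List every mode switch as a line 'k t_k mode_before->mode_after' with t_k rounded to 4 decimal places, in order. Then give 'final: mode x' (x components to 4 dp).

1 0.7487 1->2
2 2.3478 2->0
3 3.8109 0->2
4 5.5424 2->0
final: 0 -2.1522

Mode 1: guard c·x = 1.7435 hit at Δt = 0.7487 (t = 0.7487), x⁻ = (-1.7435) → reset → x⁺ = (-1.5363), jump to mode 2
Mode 2: guard c·x = 2.3612 hit at Δt = 1.5991 (t = 2.3478), x⁻ = (-2.3612) → reset → x⁺ = (-2.5823), jump to mode 0
Mode 0: guard c·x = -1.9586 hit at Δt = 1.4631 (t = 3.8109), x⁻ = (-1.9586) → reset → x⁺ = (-1.4507), jump to mode 2
Mode 2: guard c·x = 2.3612 hit at Δt = 1.7315 (t = 5.5424), x⁻ = (-2.3612) → reset → x⁺ = (-2.5823), jump to mode 0
Mode 0: flow for 0.9856 to horizon, guard not reached → x = (-2.1522)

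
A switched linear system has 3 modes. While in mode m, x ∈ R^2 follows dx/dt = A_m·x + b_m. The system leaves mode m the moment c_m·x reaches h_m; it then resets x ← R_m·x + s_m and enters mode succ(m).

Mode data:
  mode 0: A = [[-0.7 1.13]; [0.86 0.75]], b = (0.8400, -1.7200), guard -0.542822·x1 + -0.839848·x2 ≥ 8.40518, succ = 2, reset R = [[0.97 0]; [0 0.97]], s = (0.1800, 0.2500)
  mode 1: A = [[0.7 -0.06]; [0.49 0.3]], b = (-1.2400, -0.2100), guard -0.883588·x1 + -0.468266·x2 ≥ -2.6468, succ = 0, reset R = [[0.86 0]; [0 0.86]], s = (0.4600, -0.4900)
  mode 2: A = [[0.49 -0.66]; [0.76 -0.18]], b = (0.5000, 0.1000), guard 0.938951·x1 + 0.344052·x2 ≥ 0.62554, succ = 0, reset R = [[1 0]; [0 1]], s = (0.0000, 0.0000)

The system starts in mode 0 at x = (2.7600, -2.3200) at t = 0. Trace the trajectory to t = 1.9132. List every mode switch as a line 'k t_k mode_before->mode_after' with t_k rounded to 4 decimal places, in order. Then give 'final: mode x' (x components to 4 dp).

Mode 0: guard c·x = 8.4052 hit at Δt = 1.2608 (t = 1.2608), x⁻ = (-2.6935, -8.2671) → reset → x⁺ = (-2.4327, -7.7691), jump to mode 2
Mode 2: flow for 0.6524 to horizon, guard not reached → x = (0.9125, -7.2196)

1 1.2608 0->2
final: 2 0.9125 -7.2196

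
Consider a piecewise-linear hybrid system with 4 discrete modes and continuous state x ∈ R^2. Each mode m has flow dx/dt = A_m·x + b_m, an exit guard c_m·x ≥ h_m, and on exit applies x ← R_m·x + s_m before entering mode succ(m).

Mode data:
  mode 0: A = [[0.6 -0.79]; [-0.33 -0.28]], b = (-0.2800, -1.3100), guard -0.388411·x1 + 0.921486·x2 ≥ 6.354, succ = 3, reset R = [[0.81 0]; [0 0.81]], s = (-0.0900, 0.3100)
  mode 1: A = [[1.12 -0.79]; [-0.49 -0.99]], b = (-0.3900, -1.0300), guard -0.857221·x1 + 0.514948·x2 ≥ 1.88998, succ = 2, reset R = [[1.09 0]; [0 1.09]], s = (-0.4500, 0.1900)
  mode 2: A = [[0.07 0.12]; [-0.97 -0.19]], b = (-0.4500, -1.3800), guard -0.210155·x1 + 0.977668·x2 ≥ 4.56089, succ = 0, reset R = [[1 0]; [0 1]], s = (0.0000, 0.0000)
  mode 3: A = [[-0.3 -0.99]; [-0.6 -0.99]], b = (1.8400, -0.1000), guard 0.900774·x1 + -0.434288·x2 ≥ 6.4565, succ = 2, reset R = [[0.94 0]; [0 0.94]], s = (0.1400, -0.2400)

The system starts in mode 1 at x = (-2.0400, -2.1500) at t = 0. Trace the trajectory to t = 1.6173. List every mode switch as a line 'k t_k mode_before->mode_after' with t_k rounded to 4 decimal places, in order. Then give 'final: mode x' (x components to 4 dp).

1 0.5081 1->2
final: 2 -4.4440 1.6563

Mode 1: guard c·x = 1.8900 hit at Δt = 0.5081 (t = 0.5081), x⁻ = (-2.9441, -1.2307) → reset → x⁺ = (-3.6591, -1.1515), jump to mode 2
Mode 2: flow for 1.1092 to horizon, guard not reached → x = (-4.4440, 1.6563)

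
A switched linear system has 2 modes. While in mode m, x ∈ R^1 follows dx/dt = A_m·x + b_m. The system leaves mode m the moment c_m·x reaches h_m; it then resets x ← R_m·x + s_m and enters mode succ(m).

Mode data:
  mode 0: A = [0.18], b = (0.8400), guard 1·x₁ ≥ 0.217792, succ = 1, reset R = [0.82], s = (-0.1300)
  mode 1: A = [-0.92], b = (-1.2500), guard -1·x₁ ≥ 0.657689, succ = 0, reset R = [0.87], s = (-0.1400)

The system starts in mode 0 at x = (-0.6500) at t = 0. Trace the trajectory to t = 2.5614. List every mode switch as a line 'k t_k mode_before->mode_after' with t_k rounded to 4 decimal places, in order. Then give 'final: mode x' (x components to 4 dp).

1 1.0867 0->1
2 1.8442 1->0
final: 0 -0.1673

Mode 0: guard c·x = 0.2178 hit at Δt = 1.0867 (t = 1.0867), x⁻ = (0.2178) → reset → x⁺ = (0.0486), jump to mode 1
Mode 1: guard c·x = 0.6577 hit at Δt = 0.7575 (t = 1.8442), x⁻ = (-0.6577) → reset → x⁺ = (-0.7122), jump to mode 0
Mode 0: flow for 0.7172 to horizon, guard not reached → x = (-0.1673)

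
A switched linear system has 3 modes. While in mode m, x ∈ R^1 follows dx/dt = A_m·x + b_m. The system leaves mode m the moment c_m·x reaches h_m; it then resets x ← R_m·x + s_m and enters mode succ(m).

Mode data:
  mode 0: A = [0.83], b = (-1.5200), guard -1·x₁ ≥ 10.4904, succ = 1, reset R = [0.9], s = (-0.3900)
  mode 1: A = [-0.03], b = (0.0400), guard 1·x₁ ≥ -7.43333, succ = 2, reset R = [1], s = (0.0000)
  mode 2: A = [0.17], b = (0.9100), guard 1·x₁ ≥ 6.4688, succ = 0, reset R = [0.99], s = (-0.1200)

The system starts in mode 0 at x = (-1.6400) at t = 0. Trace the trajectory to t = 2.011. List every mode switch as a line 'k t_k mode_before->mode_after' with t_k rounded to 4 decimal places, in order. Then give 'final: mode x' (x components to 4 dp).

Mode 0: guard c·x = 10.4904 hit at Δt = 1.5263 (t = 1.5263), x⁻ = (-10.4904) → reset → x⁺ = (-9.8314), jump to mode 1
Mode 1: flow for 0.4847 to horizon, guard not reached → x = (-9.6702)

1 1.5263 0->1
final: 1 -9.6702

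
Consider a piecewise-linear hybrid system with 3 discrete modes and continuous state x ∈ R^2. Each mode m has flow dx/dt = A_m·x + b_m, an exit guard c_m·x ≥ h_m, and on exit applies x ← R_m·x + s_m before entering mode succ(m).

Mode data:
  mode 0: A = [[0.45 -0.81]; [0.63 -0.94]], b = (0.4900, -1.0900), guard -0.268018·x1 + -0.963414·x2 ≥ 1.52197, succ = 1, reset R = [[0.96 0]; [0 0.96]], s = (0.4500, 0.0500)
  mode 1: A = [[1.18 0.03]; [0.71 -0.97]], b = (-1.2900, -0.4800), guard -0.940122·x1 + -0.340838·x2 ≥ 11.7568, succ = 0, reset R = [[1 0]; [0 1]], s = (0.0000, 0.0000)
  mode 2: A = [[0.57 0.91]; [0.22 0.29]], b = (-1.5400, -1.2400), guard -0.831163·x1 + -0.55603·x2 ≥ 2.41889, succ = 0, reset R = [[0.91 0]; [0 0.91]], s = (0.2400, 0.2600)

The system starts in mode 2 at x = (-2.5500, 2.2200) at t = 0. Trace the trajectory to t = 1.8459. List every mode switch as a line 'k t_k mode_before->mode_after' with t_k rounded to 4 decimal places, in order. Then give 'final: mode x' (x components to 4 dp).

1 0.7053 2->0
2 1.2131 0->1
final: 1 -8.1652 -2.3617

Mode 2: guard c·x = 2.4189 hit at Δt = 0.7053 (t = 0.7053), x⁻ = (-3.7342, 1.2317) → reset → x⁺ = (-3.1581, 1.3808), jump to mode 0
Mode 0: guard c·x = 1.5220 hit at Δt = 0.5078 (t = 1.2131), x⁻ = (-3.8840, -0.4993) → reset → x⁺ = (-3.2786, -0.4293), jump to mode 1
Mode 1: flow for 0.6328 to horizon, guard not reached → x = (-8.1652, -2.3617)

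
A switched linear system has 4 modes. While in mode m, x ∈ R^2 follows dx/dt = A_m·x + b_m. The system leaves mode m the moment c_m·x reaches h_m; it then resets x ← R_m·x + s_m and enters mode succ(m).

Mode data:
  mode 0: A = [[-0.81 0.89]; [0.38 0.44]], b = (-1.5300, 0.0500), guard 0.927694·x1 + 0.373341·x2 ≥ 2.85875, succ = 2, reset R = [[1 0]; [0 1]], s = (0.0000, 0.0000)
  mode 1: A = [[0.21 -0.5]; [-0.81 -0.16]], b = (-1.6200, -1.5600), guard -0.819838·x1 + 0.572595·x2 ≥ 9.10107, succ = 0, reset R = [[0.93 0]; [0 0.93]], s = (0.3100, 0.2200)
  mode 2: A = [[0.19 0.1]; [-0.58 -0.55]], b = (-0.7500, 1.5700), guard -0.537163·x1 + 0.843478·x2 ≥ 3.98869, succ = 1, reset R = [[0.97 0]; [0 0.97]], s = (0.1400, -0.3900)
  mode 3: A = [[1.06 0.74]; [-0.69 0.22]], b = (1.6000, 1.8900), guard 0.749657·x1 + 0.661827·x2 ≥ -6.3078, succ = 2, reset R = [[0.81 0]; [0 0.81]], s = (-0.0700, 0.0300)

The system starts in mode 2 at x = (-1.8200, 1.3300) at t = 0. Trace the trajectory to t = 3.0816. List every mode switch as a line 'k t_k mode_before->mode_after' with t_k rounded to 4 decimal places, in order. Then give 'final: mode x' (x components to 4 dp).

1 0.9686 2->1
2 2.1854 1->0
final: 0 -1.5561 5.2893

Mode 2: guard c·x = 3.9887 hit at Δt = 0.9686 (t = 0.9686), x⁻ = (-2.7561, 2.9737) → reset → x⁺ = (-2.5334, 2.4945), jump to mode 1
Mode 1: guard c·x = 9.1011 hit at Δt = 1.2168 (t = 2.1854), x⁻ = (-7.7456, 4.8044) → reset → x⁺ = (-6.8934, 4.6880), jump to mode 0
Mode 0: flow for 0.8962 to horizon, guard not reached → x = (-1.5561, 5.2893)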